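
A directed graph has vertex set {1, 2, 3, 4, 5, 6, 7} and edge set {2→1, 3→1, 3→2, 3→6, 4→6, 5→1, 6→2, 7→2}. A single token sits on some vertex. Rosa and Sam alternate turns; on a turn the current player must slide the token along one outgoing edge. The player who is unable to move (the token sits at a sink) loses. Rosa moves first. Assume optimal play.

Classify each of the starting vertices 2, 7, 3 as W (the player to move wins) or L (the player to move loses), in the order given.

Use the standard recursion: the mover loses at a terminal position; elsewhere, the mover wins exactly when some move hands the opponent an L position.
Every edge goes from a vertex to one that appears earlier in the order 1, 5, 2, 6, 3, 7, 4, so processing vertices in that order labels each vertex after all of its successors.
1: no outgoing edge → L
5: can move to 1, which is L ⇒ W
2: can move to 1, which is L ⇒ W
6: the only move is to 2(W), a W ⇒ L
3: can move to 6, which is L ⇒ W
7: the only move is to 2(W), a W ⇒ L
4: can move to 6, which is L ⇒ W

2: W, 7: L, 3: W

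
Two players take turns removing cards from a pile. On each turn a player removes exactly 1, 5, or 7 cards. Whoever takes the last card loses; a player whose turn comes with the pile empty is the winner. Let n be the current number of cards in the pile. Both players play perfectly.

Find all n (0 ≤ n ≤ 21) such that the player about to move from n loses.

Build the W/L table. Terminal = W. A non-terminal position is W if it has a move to some L; otherwise it is L.
n=0: no move; the opponent has just taken the last card and therefore loses → W
n=1: →0(W) only, which is W, so L
n=2: →1(L), so W
n=3: →2(W) only, which is W, so L
n=4: →3(L), so W
n=5: →4(W), 0(W) — all W, so L
n=6: →5(L), so W
n=7: →6(W), 2(W), 0(W) — all W, so L
n=8: →7(L), so W
n=9: →8(W), 4(W), 2(W) — all W, so L
n=10: →9(L), so W
n=11: →10(W), 6(W), 4(W) — all W, so L
n=12: →11(L), so W
n=13: →12(W), 8(W), 6(W) — all W, so L
n=14: →13(L), so W
n=15: →14(W), 10(W), 8(W) — all W, so L
n=16: →15(L), so W
n=17: →16(W), 12(W), 10(W) — all W, so L
n=18: →17(L), so W
n=19: →18(W), 14(W), 12(W) — all W, so L
n=20: →19(L), so W
n=21: →20(W), 16(W), 14(W) — all W, so L
Reading off the rows marked L gives the requested list; there are 11 such values of n.

1, 3, 5, 7, 9, 11, 13, 15, 17, 19, 21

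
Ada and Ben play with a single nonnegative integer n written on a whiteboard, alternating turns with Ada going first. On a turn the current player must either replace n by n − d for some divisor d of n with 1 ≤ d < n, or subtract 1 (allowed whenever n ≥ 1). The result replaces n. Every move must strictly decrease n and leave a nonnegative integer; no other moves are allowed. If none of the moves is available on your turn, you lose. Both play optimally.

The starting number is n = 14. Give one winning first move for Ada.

Move to 7.

Build the W/L table. Terminal = L. A non-terminal position is W if it has a move to some L; otherwise it is L.
n=0: no move → L
n=1: can move to 0, which is L ⇒ W
n=2: the only move is to 1(W), a W ⇒ L
n=3: can move to 2, which is L ⇒ W
n=4: can move to 2, which is L ⇒ W
n=5: the only move is to 4(W), a W ⇒ L
n=6: can move to 5, which is L ⇒ W
n=7: the only move is to 6(W), a W ⇒ L
n=8: can move to 7, which is L ⇒ W
n=9: moves to 6(W), 8(W); every one is W ⇒ L
n=10: can move to 5, which is L ⇒ W
n=11: the only move is to 10(W), a W ⇒ L
n=12: can move to 9, which is L ⇒ W
n=13: the only move is to 12(W), a W ⇒ L
n=14: can move to 7, which is L ⇒ W
From 14, the L positions reachable in one move are: 7, 13. Any move reaching one of these is winning.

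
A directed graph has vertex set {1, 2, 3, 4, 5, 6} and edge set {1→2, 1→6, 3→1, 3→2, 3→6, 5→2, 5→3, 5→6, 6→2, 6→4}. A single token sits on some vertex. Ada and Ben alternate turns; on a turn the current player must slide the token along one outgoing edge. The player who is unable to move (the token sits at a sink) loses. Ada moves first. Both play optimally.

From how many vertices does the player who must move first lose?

Positions with no move are L. A position that does have a move is losing for the player to move precisely when every available move leads to a winning position for the opponent. Fill in the labels:
Every edge goes from a vertex to one that appears earlier in the order 2, 4, 6, 1, 3, 5, so processing vertices in that order labels each vertex after all of its successors.
2: no outgoing edge → L
4: no outgoing edge → L
6: W (go to 4, an L position)
1: W (go to 2, an L position)
3: W (go to 2, an L position)
5: W (go to 2, an L position)
The L vertices are 2, 4; that is 2 in all.

2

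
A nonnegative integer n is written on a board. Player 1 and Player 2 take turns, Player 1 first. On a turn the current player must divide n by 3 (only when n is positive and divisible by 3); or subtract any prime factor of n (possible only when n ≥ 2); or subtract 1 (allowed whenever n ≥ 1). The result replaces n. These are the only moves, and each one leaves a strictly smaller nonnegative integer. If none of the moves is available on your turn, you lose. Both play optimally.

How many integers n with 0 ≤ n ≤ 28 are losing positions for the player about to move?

8

Use the standard recursion: the mover loses at a terminal position; elsewhere, the mover wins exactly when some move hands the opponent an L position.
n=0: no move → L
n=1: W (go to 0, an L position)
n=2: W (go to 0, an L position)
n=3: W (go to 0, an L position)
n=4: L (options 2(W), 3(W) are all W)
n=5: W (go to 0, an L position)
n=6: W (go to 4, an L position)
n=7: W (go to 0, an L position)
n=8: L (options 6(W), 7(W) are all W)
n=9: W (go to 8, an L position)
n=10: W (go to 8, an L position)
n=11: W (go to 0, an L position)
n=12: W (go to 4, an L position)
n=13: W (go to 0, an L position)
n=14: L (options 7(W), 12(W), 13(W) are all W)
n=15: W (go to 14, an L position)
n=16: W (go to 14, an L position)
n=17: W (go to 0, an L position)
n=18: L (options 6(W), 15(W), 16(W), 17(W) are all W)
n=19: W (go to 0, an L position)
n=20: W (go to 18, an L position)
n=21: W (go to 14, an L position)
n=22: L (options 11(W), 20(W), 21(W) are all W)
n=23: W (go to 0, an L position)
n=24: W (go to 8, an L position)
n=25: L (options 20(W), 24(W) are all W)
n=26: W (go to 25, an L position)
n=27: L (options 9(W), 24(W), 26(W) are all W)
n=28: W (go to 27, an L position)
L entries with 0 ≤ n ≤ 28: n = 0, 4, 8, 14, 18, 22, 25, 27; that makes 8.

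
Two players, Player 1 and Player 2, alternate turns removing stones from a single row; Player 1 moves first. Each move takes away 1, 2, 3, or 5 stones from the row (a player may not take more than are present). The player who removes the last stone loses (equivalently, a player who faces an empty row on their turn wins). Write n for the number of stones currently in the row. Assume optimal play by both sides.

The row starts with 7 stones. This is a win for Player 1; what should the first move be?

Remove 2, leaving 5.

Positions with no move are W. A position that does have a move is losing for the player to move precisely when every available move leads to a winning position for the opponent. Fill in the labels:
n=0: no move; the opponent has just taken the last stone and therefore loses → W
n=1: →0(W) only, which is W, so L
n=2: →1(L), so W
n=3: →1(L), so W
n=4: →1(L), so W
n=5: →4(W), 3(W), 2(W), 0(W) — all W, so L
n=6: →5(L), so W
n=7: →5(L), so W
From 7, the L positions reachable in one move are: 5.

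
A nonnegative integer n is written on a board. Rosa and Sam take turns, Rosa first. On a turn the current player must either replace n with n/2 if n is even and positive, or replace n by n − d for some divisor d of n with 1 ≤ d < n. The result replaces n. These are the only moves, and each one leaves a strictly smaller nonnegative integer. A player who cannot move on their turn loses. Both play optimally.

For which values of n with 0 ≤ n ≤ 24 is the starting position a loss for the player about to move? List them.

0, 1, 3, 5, 7, 9, 11, 13, 15, 17, 19, 21, 23

Work bottom-up. With no move the player to move loses. Otherwise the position is W if at least one move leads to an L position for the opponent, and L if every move leads to a W.
n=0: no move → L
n=1: no move → L
n=2: can move to 1, which is L ⇒ W
n=3: the only move is to 2(W), a W ⇒ L
n=4: can move to 3, which is L ⇒ W
n=5: the only move is to 4(W), a W ⇒ L
n=6: can move to 3, which is L ⇒ W
n=7: the only move is to 6(W), a W ⇒ L
n=8: can move to 7, which is L ⇒ W
n=9: moves to 6(W), 8(W); every one is W ⇒ L
n=10: can move to 5, which is L ⇒ W
n=11: the only move is to 10(W), a W ⇒ L
n=12: can move to 9, which is L ⇒ W
n=13: the only move is to 12(W), a W ⇒ L
n=14: can move to 7, which is L ⇒ W
n=15: moves to 10(W), 12(W), 14(W); every one is W ⇒ L
n=16: can move to 15, which is L ⇒ W
n=17: the only move is to 16(W), a W ⇒ L
n=18: can move to 9, which is L ⇒ W
n=19: the only move is to 18(W), a W ⇒ L
n=20: can move to 15, which is L ⇒ W
n=21: moves to 14(W), 18(W), 20(W); every one is W ⇒ L
n=22: can move to 11, which is L ⇒ W
n=23: the only move is to 22(W), a W ⇒ L
n=24: can move to 21, which is L ⇒ W
The losing starting values of n are exactly the entries labelled L in this table (13 of them).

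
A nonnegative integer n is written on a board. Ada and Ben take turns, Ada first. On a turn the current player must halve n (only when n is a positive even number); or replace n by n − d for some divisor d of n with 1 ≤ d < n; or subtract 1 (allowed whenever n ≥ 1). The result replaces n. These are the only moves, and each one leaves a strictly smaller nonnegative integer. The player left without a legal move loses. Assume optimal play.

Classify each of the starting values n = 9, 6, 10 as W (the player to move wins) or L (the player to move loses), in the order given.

9: L, 6: W, 10: W

Build the W/L table. Terminal = L. A non-terminal position is W if it has a move to some L; otherwise it is L.
n=0: no move → L
n=1: reaches L-position 0 → W
n=2: only reaches 1(W), which is W → L
n=3: reaches L-position 2 → W
n=4: reaches L-position 2 → W
n=5: only reaches 4(W), which is W → L
n=6: reaches L-position 5 → W
n=7: only reaches 6(W), which is W → L
n=8: reaches L-position 7 → W
n=9: only reaches 6(W), 8(W), all W → L
n=10: reaches L-position 5 → W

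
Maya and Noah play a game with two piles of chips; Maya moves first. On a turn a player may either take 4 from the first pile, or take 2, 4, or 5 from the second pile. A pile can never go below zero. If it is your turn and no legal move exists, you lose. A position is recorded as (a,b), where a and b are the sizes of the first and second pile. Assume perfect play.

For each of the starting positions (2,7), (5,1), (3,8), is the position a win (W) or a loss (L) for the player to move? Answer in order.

(2,7): L, (5,1): W, (3,8): L

Use the standard recursion: the mover loses at a terminal position; elsewhere, the mover wins exactly when some move hands the opponent an L position.
No move ever increases a pile, so every position that can arise here has a ≤ 5 and b ≤ 8; it is enough to label the cells with 0 ≤ a ≤ 5 and 0 ≤ b ≤ 8.
Every move lowers a or b (never raises either), so fill the grid row by row in increasing a, and left to right within a row: each cell's successors are then already labelled.
      b=0  b=1  b=2  b=3  b=4  b=5  b=6  b=7  b=8
a=0:    L    L    W    W    W    W    W    L    L
a=1:    L    L    W    W    W    W    W    L    L
a=2:    L    L    W    W    W    W    W    L    L
a=3:    L    L    W    W    W    W    W    L    L
a=4:    W    W    L    L    W    W    W    W    W
a=5:    W    W    L    L    W    W    W    W    W
Cells with no legal move (terminal, hence L): (0,0), (0,1), (1,0), (1,1), (2,0), (2,1), (3,0), (3,1).
The remaining L cells, each justified by listing all of its moves:
(0,7): moves to (0,5)(W), (0,3)(W), (0,2)(W); every one is W ⇒ L
(0,8): moves to (0,6)(W), (0,4)(W), (0,3)(W); every one is W ⇒ L
(1,7): moves to (1,5)(W), (1,3)(W), (1,2)(W); every one is W ⇒ L
(1,8): moves to (1,6)(W), (1,4)(W), (1,3)(W); every one is W ⇒ L
(2,7): moves to (2,5)(W), (2,3)(W), (2,2)(W); every one is W ⇒ L
(2,8): moves to (2,6)(W), (2,4)(W), (2,3)(W); every one is W ⇒ L
(3,7): moves to (3,5)(W), (3,3)(W), (3,2)(W); every one is W ⇒ L
(3,8): moves to (3,6)(W), (3,4)(W), (3,3)(W); every one is W ⇒ L
(4,2): moves to (0,2)(W), (4,0)(W); every one is W ⇒ L
(4,3): moves to (0,3)(W), (4,1)(W); every one is W ⇒ L
(5,2): moves to (1,2)(W), (5,0)(W); every one is W ⇒ L
(5,3): moves to (1,3)(W), (5,1)(W); every one is W ⇒ L
Every other cell has at least one move into one of the L cells above, so it is W.
(2,7): one of the L cells justified above, so L
(5,1): the move to (1,1) reaches an L cell, so W
(3,8): one of the L cells justified above, so L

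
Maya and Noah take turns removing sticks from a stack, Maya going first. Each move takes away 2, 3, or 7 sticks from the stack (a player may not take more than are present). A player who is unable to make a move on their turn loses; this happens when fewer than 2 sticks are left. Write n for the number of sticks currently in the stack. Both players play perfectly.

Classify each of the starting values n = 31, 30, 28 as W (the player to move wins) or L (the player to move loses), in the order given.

31: L, 30: L, 28: W

Classify positions by backward induction: terminal positions (no move available) are L. From any other position, the mover wins iff some move reaches an L.
n=0: no move → L
n=1: no move → L
n=2: →0(L), so W
n=3: →1(L), so W
n=4: →1(L), so W
n=5: →3(W), 2(W) — all W, so L
n=6: →4(W), 3(W) — all W, so L
n=7: →5(L), so W
n=8: →6(L), so W
n=9: →6(L), so W
n=10: →8(W), 7(W), 3(W) — all W, so L
n=11: →9(W), 8(W), 4(W) — all W, so L
n=12: →10(L), so W
n=13: →11(L), so W
n=14: →11(L), so W
n=15: →13(W), 12(W), 8(W) — all W, so L
n=16: →14(W), 13(W), 9(W) — all W, so L
n=17: →15(L), so W
n=18: →16(L), so W
n=19: →16(L), so W
n=20: →18(W), 17(W), 13(W) — all W, so L
n=21: →19(W), 18(W), 14(W) — all W, so L
n=22: →20(L), so W
n=23: →21(L), so W
n=24: →21(L), so W
n=25: →23(W), 22(W), 18(W) — all W, so L
n=26: →24(W), 23(W), 19(W) — all W, so L
n=27: →25(L), so W
n=28: →26(L), so W
n=29: →26(L), so W
n=30: →28(W), 27(W), 23(W) — all W, so L
n=31: →29(W), 28(W), 24(W) — all W, so L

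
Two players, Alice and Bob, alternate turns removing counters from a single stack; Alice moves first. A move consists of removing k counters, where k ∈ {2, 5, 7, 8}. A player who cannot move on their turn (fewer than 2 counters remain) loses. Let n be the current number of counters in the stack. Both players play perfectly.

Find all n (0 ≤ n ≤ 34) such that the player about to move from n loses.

0, 1, 4, 10, 13, 14, 23, 24, 27, 33

Label each position W (a win for the player to move) or L (a loss). A position with no legal move is L; any other position is W exactly when some move reaches an L, and L when every move reaches a W.
n=0: no move → L
n=1: no move → L
n=2: can move to 0, which is L ⇒ W
n=3: can move to 1, which is L ⇒ W
n=4: the only move is to 2(W), a W ⇒ L
n=5: can move to 0, which is L ⇒ W
n=6: can move to 4, which is L ⇒ W
n=7: can move to 0, which is L ⇒ W
n=8: can move to 1, which is L ⇒ W
n=9: can move to 4, which is L ⇒ W
n=10: moves to 8(W), 5(W), 3(W), 2(W); every one is W ⇒ L
n=11: can move to 4, which is L ⇒ W
n=12: can move to 10, which is L ⇒ W
n=13: moves to 11(W), 8(W), 6(W), 5(W); every one is W ⇒ L
n=14: moves to 12(W), 9(W), 7(W), 6(W); every one is W ⇒ L
n=15: can move to 13, which is L ⇒ W
n=16: can move to 14, which is L ⇒ W
n=17: can move to 10, which is L ⇒ W
n=18: can move to 13, which is L ⇒ W
n=19: can move to 14, which is L ⇒ W
n=20: can move to 13, which is L ⇒ W
n=21: can move to 14, which is L ⇒ W
n=22: can move to 14, which is L ⇒ W
n=23: moves to 21(W), 18(W), 16(W), 15(W); every one is W ⇒ L
n=24: moves to 22(W), 19(W), 17(W), 16(W); every one is W ⇒ L
n=25: can move to 23, which is L ⇒ W
n=26: can move to 24, which is L ⇒ W
n=27: moves to 25(W), 22(W), 20(W), 19(W); every one is W ⇒ L
n=28: can move to 23, which is L ⇒ W
n=29: can move to 27, which is L ⇒ W
n=30: can move to 23, which is L ⇒ W
n=31: can move to 24, which is L ⇒ W
n=32: can move to 27, which is L ⇒ W
n=33: moves to 31(W), 28(W), 26(W), 25(W); every one is W ⇒ L
n=34: can move to 27, which is L ⇒ W
The losing starting values of n are exactly the entries labelled L in this table (10 of them).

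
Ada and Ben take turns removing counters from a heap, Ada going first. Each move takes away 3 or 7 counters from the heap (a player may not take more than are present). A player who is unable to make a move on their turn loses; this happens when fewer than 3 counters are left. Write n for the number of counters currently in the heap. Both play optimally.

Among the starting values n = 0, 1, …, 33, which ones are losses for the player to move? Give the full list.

Classify positions by backward induction: terminal positions (no move available) are L. From any other position, the mover wins iff some move reaches an L.
n=0: no move → L
n=1: no move → L
n=2: no move → L
n=3: can move to 0, which is L ⇒ W
n=4: can move to 1, which is L ⇒ W
n=5: can move to 2, which is L ⇒ W
n=6: the only move is to 3(W), a W ⇒ L
n=7: can move to 0, which is L ⇒ W
n=8: can move to 1, which is L ⇒ W
n=9: can move to 6, which is L ⇒ W
n=10: moves to 7(W), 3(W); every one is W ⇒ L
n=11: moves to 8(W), 4(W); every one is W ⇒ L
n=12: moves to 9(W), 5(W); every one is W ⇒ L
n=13: can move to 10, which is L ⇒ W
n=14: can move to 11, which is L ⇒ W
n=15: can move to 12, which is L ⇒ W
n=16: moves to 13(W), 9(W); every one is W ⇒ L
n=17: can move to 10, which is L ⇒ W
n=18: can move to 11, which is L ⇒ W
n=19: can move to 16, which is L ⇒ W
n=20: moves to 17(W), 13(W); every one is W ⇒ L
n=21: moves to 18(W), 14(W); every one is W ⇒ L
n=22: moves to 19(W), 15(W); every one is W ⇒ L
n=23: can move to 20, which is L ⇒ W
n=24: can move to 21, which is L ⇒ W
n=25: can move to 22, which is L ⇒ W
n=26: moves to 23(W), 19(W); every one is W ⇒ L
n=27: can move to 20, which is L ⇒ W
n=28: can move to 21, which is L ⇒ W
n=29: can move to 26, which is L ⇒ W
n=30: moves to 27(W), 23(W); every one is W ⇒ L
n=31: moves to 28(W), 24(W); every one is W ⇒ L
n=32: moves to 29(W), 25(W); every one is W ⇒ L
n=33: can move to 30, which is L ⇒ W
Reading off the rows marked L gives the requested list; there are 15 such values of n.

0, 1, 2, 6, 10, 11, 12, 16, 20, 21, 22, 26, 30, 31, 32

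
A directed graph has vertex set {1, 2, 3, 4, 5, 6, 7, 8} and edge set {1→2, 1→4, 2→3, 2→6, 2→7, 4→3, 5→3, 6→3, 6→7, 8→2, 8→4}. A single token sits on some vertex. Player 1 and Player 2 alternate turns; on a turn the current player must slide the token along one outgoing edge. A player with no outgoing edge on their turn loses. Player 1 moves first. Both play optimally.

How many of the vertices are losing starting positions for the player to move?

Label each position W (a win for the player to move) or L (a loss). A position with no legal move is L; any other position is W exactly when some move reaches an L, and L when every move reaches a W.
Every edge goes from a vertex to one that appears earlier in the order 7, 3, 6, 5, 2, 4, 1, 8, so processing vertices in that order labels each vertex after all of its successors.
7: no outgoing edge → L
3: no outgoing edge → L
6: W (go to 3, an L position)
5: W (go to 3, an L position)
2: W (go to 3, an L position)
4: W (go to 3, an L position)
1: L (options 4(W), 2(W) are all W)
8: L (options 4(W), 2(W) are all W)
The L vertices are 1, 3, 7, 8; that is 4 in all.

4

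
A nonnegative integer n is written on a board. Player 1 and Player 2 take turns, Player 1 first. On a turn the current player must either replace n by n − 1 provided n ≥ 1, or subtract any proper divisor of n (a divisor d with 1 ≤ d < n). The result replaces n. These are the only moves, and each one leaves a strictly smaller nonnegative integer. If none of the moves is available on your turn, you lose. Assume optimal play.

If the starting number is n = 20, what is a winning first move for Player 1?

Move to 15.

Work bottom-up. With no move the player to move loses. Otherwise the position is W if at least one move leads to an L position for the opponent, and L if every move leads to a W.
n=0: no move → L
n=1: W (go to 0, an L position)
n=2: L (sole option 1(W) is W)
n=3: W (go to 2, an L position)
n=4: W (go to 2, an L position)
n=5: L (sole option 4(W) is W)
n=6: W (go to 5, an L position)
n=7: L (sole option 6(W) is W)
n=8: W (go to 7, an L position)
n=9: L (options 6(W), 8(W) are all W)
n=10: W (go to 5, an L position)
n=11: L (sole option 10(W) is W)
n=12: W (go to 9, an L position)
n=13: L (sole option 12(W) is W)
n=14: W (go to 7, an L position)
n=15: L (options 10(W), 12(W), 14(W) are all W)
n=16: W (go to 15, an L position)
n=17: L (sole option 16(W) is W)
n=18: W (go to 9, an L position)
n=19: L (sole option 18(W) is W)
n=20: W (go to 15, an L position)
From 20, the L positions reachable in one move are: 15, 19. Any move reaching one of these is winning.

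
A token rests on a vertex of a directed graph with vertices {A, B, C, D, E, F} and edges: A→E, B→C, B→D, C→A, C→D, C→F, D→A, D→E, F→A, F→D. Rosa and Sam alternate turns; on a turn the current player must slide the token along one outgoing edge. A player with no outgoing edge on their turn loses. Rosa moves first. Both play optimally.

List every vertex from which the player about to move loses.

B, E, F

Classify positions by backward induction: terminal positions (no move available) are L. From any other position, the mover wins iff some move reaches an L.
Every edge goes from a vertex to one that appears earlier in the order E, A, D, F, C, B, so processing vertices in that order labels each vertex after all of its successors.
E: no outgoing edge → L
A: →E(L), so W
D: →E(L), so W
F: →D(W), A(W) — all W, so L
C: →F(L), so W
B: →C(W), D(W) — all W, so L
The losing starting vertices are exactly the entries labelled L in this table (3 of them).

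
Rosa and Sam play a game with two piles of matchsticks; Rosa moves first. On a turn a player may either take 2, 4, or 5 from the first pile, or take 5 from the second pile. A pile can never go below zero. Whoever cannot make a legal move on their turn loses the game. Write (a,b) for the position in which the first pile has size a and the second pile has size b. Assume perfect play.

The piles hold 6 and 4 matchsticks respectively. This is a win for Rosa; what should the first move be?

Move to (1,4).

Positions with no move are L. A position that does have a move is losing for the player to move precisely when every available move leads to a winning position for the opponent. Fill in the labels:
No move ever increases a pile, so every position that can arise here has a ≤ 6 and b ≤ 4; it is enough to label the cells with 0 ≤ a ≤ 6 and 0 ≤ b ≤ 4.
Every move lowers a or b (never raises either), so fill the grid row by row in increasing a, and left to right within a row: each cell's successors are then already labelled.
      b=0  b=1  b=2  b=3  b=4
a=0:    L    L    L    L    L
a=1:    L    L    L    L    L
a=2:    W    W    W    W    W
a=3:    W    W    W    W    W
a=4:    W    W    W    W    W
a=5:    W    W    W    W    W
a=6:    W    W    W    W    W
Cells with no legal move (terminal, hence L): (0,0), (0,1), (0,2), (0,3), (0,4), (1,0), (1,1), (1,2), (1,3), (1,4).
Every other cell has at least one move into one of the L cells above, so it is W.
From (6,4), the L positions reachable in one move are: (1,4).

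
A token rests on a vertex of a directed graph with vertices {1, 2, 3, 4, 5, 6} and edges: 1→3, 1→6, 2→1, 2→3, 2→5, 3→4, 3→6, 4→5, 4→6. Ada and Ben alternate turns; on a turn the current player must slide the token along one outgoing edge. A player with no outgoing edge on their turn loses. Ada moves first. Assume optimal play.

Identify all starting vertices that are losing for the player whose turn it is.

Work bottom-up. With no move the player to move loses. Otherwise the position is W if at least one move leads to an L position for the opponent, and L if every move leads to a W.
Every edge goes from a vertex to one that appears earlier in the order 5, 6, 4, 3, 1, 2, so processing vertices in that order labels each vertex after all of its successors.
5: no outgoing edge → L
6: no outgoing edge → L
4: reaches L-position 6 → W
3: reaches L-position 6 → W
1: reaches L-position 6 → W
2: reaches L-position 5 → W
The losing starting vertices are exactly the entries labelled L in this table (2 of them).

5, 6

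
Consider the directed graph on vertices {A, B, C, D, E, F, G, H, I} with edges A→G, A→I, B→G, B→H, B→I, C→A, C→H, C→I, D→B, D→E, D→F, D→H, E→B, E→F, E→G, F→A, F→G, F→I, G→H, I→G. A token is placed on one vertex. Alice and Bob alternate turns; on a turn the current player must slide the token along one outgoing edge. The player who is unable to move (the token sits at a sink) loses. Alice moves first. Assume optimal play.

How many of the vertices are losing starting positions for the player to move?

Build the W/L table. Terminal = L. A non-terminal position is W if it has a move to some L; otherwise it is L.
Every edge goes from a vertex to one that appears earlier in the order H, G, I, A, F, B, E, D, C, so processing vertices in that order labels each vertex after all of its successors.
H: no outgoing edge → L
G: →H(L), so W
I: →G(W) only, which is W, so L
A: →I(L), so W
F: →I(L), so W
B: →I(L), so W
E: →B(W), F(W), G(W) — all W, so L
D: →E(L), so W
C: →I(L), so W
The L vertices are E, H, I; that is 3 in all.

3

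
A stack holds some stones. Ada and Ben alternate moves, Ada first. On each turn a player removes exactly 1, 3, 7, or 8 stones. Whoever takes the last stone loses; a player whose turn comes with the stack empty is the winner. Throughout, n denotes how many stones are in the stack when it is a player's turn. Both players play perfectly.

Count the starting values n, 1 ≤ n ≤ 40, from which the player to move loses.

Build the W/L table. Terminal = W. A non-terminal position is W if it has a move to some L; otherwise it is L.
n=0: no move; the opponent has just taken the last stone and therefore loses → W
n=1: only reaches 0(W), which is W → L
n=2: reaches L-position 1 → W
n=3: only reaches 2(W), 0(W), all W → L
n=4: reaches L-position 3 → W
n=5: only reaches 4(W), 2(W), all W → L
n=6: reaches L-position 5 → W
n=7: only reaches 6(W), 4(W), 0(W), all W → L
n=8: reaches L-position 7 → W
n=9: reaches L-position 1 → W
n=10: reaches L-position 7 → W
n=11: reaches L-position 3 → W
n=12: reaches L-position 5 → W
n=13: reaches L-position 5 → W
n=14: reaches L-position 7 → W
n=15: reaches L-position 7 → W
n=16: only reaches 15(W), 13(W), 9(W), 8(W), all W → L
n=17: reaches L-position 16 → W
n=18: only reaches 17(W), 15(W), 11(W), 10(W), all W → L
n=19: reaches L-position 18 → W
n=20: only reaches 19(W), 17(W), 13(W), 12(W), all W → L
n=21: reaches L-position 20 → W
n=22: only reaches 21(W), 19(W), 15(W), 14(W), all W → L
n=23: reaches L-position 22 → W
n=24: reaches L-position 16 → W
n=25: reaches L-position 22 → W
n=26: reaches L-position 18 → W
n=27: reaches L-position 20 → W
n=28: reaches L-position 20 → W
n=29: reaches L-position 22 → W
n=30: reaches L-position 22 → W
n=31: only reaches 30(W), 28(W), 24(W), 23(W), all W → L
n=32: reaches L-position 31 → W
n=33: only reaches 32(W), 30(W), 26(W), 25(W), all W → L
n=34: reaches L-position 33 → W
n=35: only reaches 34(W), 32(W), 28(W), 27(W), all W → L
n=36: reaches L-position 35 → W
n=37: only reaches 36(W), 34(W), 30(W), 29(W), all W → L
n=38: reaches L-position 37 → W
n=39: reaches L-position 31 → W
n=40: reaches L-position 37 → W
L entries with 1 ≤ n ≤ 40 (the range starts at n=1): n = 1, 3, 5, 7, 16, 18, 20, 22, 31, 33, 35, 37; that makes 12.

12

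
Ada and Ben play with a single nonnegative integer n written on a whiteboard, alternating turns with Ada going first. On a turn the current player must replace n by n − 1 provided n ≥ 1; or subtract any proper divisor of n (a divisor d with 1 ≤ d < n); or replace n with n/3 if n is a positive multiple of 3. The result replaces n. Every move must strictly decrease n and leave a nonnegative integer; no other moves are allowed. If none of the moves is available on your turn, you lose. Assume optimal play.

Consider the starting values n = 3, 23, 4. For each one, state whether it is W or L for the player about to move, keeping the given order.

3: W, 23: L, 4: W

Build the W/L table. Terminal = L. A non-terminal position is W if it has a move to some L; otherwise it is L.
n=0: no move → L
n=1: →0(L), so W
n=2: →1(W) only, which is W, so L
n=3: →2(L), so W
n=4: →2(L), so W
n=5: →4(W) only, which is W, so L
n=6: →2(L), so W
n=7: →6(W) only, which is W, so L
n=8: →7(L), so W
n=9: →3(W), 6(W), 8(W) — all W, so L
n=10: →5(L), so W
n=11: →10(W) only, which is W, so L
n=12: →9(L), so W
n=13: →12(W) only, which is W, so L
n=14: →7(L), so W
n=15: →5(L), so W
n=16: →8(W), 12(W), 14(W), 15(W) — all W, so L
n=17: →16(L), so W
n=18: →9(L), so W
n=19: →18(W) only, which is W, so L
n=20: →16(L), so W
n=21: →7(L), so W
n=22: →11(L), so W
n=23: →22(W) only, which is W, so L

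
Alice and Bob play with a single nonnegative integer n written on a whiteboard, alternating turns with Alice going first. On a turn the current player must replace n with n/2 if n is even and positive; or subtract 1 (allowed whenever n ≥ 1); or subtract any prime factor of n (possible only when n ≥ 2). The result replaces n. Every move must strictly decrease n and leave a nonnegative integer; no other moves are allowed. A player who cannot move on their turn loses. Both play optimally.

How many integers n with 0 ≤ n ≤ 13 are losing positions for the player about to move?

3

Positions with no move are L. A position that does have a move is losing for the player to move precisely when every available move leads to a winning position for the opponent. Fill in the labels:
n=0: no move → L
n=1: →0(L), so W
n=2: →0(L), so W
n=3: →0(L), so W
n=4: →2(W), 3(W) — all W, so L
n=5: →0(L), so W
n=6: →4(L), so W
n=7: →0(L), so W
n=8: →4(L), so W
n=9: →6(W), 8(W) — all W, so L
n=10: →9(L), so W
n=11: →0(L), so W
n=12: →9(L), so W
n=13: →0(L), so W
L entries with 0 ≤ n ≤ 13: n = 0, 4, 9; that makes 3.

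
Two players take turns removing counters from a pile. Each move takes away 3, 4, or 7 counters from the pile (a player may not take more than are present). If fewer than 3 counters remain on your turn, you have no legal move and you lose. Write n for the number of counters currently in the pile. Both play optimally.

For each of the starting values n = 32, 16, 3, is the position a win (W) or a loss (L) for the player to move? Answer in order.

Work bottom-up. With no move the player to move loses. Otherwise the position is W if at least one move leads to an L position for the opponent, and L if every move leads to a W.
n=0: no move → L
n=1: no move → L
n=2: no move → L
n=3: W (go to 0, an L position)
n=4: W (go to 1, an L position)
n=5: W (go to 2, an L position)
n=6: W (go to 2, an L position)
n=7: W (go to 0, an L position)
n=8: W (go to 1, an L position)
n=9: W (go to 2, an L position)
n=10: L (options 7(W), 6(W), 3(W) are all W)
n=11: L (options 8(W), 7(W), 4(W) are all W)
n=12: L (options 9(W), 8(W), 5(W) are all W)
n=13: W (go to 10, an L position)
n=14: W (go to 11, an L position)
n=15: W (go to 12, an L position)
n=16: W (go to 12, an L position)
n=17: W (go to 10, an L position)
n=18: W (go to 11, an L position)
n=19: W (go to 12, an L position)
n=20: L (options 17(W), 16(W), 13(W) are all W)
n=21: L (options 18(W), 17(W), 14(W) are all W)
n=22: L (options 19(W), 18(W), 15(W) are all W)
n=23: W (go to 20, an L position)
n=24: W (go to 21, an L position)
n=25: W (go to 22, an L position)
n=26: W (go to 22, an L position)
n=27: W (go to 20, an L position)
n=28: W (go to 21, an L position)
n=29: W (go to 22, an L position)
n=30: L (options 27(W), 26(W), 23(W) are all W)
n=31: L (options 28(W), 27(W), 24(W) are all W)
n=32: L (options 29(W), 28(W), 25(W) are all W)

32: L, 16: W, 3: W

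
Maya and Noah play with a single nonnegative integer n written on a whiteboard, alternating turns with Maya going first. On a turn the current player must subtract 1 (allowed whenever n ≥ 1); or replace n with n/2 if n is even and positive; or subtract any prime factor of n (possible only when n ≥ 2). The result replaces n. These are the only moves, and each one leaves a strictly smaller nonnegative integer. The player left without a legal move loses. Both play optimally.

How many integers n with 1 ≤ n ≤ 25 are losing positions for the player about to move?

Build the W/L table. Terminal = L. A non-terminal position is W if it has a move to some L; otherwise it is L.
n=0: no move → L
n=1: →0(L), so W
n=2: →0(L), so W
n=3: →0(L), so W
n=4: →2(W), 3(W) — all W, so L
n=5: →0(L), so W
n=6: →4(L), so W
n=7: →0(L), so W
n=8: →4(L), so W
n=9: →6(W), 8(W) — all W, so L
n=10: →9(L), so W
n=11: →0(L), so W
n=12: →9(L), so W
n=13: →0(L), so W
n=14: →7(W), 12(W), 13(W) — all W, so L
n=15: →14(L), so W
n=16: →14(L), so W
n=17: →0(L), so W
n=18: →9(L), so W
n=19: →0(L), so W
n=20: →10(W), 15(W), 18(W), 19(W) — all W, so L
n=21: →14(L), so W
n=22: →20(L), so W
n=23: →0(L), so W
n=24: →12(W), 21(W), 22(W), 23(W) — all W, so L
n=25: →20(L), so W
L entries with 1 ≤ n ≤ 25 (n=0 is outside the asked range and is not counted): n = 4, 9, 14, 20, 24; that makes 5.

5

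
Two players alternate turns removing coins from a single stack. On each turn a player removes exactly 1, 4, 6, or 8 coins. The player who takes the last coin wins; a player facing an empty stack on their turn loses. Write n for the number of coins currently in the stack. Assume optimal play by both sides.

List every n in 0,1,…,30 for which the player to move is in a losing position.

Classify positions by backward induction: terminal positions (no move available) are L. From any other position, the mover wins iff some move reaches an L.
n=0: no move → L
n=1: can move to 0, which is L ⇒ W
n=2: the only move is to 1(W), a W ⇒ L
n=3: can move to 2, which is L ⇒ W
n=4: can move to 0, which is L ⇒ W
n=5: moves to 4(W), 1(W); every one is W ⇒ L
n=6: can move to 5, which is L ⇒ W
n=7: moves to 6(W), 3(W), 1(W); every one is W ⇒ L
n=8: can move to 7, which is L ⇒ W
n=9: can move to 5, which is L ⇒ W
n=10: can move to 2, which is L ⇒ W
n=11: can move to 7, which is L ⇒ W
n=12: moves to 11(W), 8(W), 6(W), 4(W); every one is W ⇒ L
n=13: can move to 12, which is L ⇒ W
n=14: moves to 13(W), 10(W), 8(W), 6(W); every one is W ⇒ L
n=15: can move to 14, which is L ⇒ W
n=16: can move to 12, which is L ⇒ W
n=17: moves to 16(W), 13(W), 11(W), 9(W); every one is W ⇒ L
n=18: can move to 17, which is L ⇒ W
n=19: moves to 18(W), 15(W), 13(W), 11(W); every one is W ⇒ L
n=20: can move to 19, which is L ⇒ W
n=21: can move to 17, which is L ⇒ W
n=22: can move to 14, which is L ⇒ W
n=23: can move to 19, which is L ⇒ W
n=24: moves to 23(W), 20(W), 18(W), 16(W); every one is W ⇒ L
n=25: can move to 24, which is L ⇒ W
n=26: moves to 25(W), 22(W), 20(W), 18(W); every one is W ⇒ L
n=27: can move to 26, which is L ⇒ W
n=28: can move to 24, which is L ⇒ W
n=29: moves to 28(W), 25(W), 23(W), 21(W); every one is W ⇒ L
n=30: can move to 29, which is L ⇒ W
Reading off the rows marked L gives the requested list; there are 11 such values of n.

0, 2, 5, 7, 12, 14, 17, 19, 24, 26, 29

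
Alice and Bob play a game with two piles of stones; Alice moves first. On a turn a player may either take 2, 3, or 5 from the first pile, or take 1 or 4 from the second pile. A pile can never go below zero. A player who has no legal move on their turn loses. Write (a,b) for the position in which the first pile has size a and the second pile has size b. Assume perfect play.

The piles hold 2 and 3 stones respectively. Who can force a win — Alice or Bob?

Bob wins.

Classify positions by backward induction: terminal positions (no move available) are L. From any other position, the mover wins iff some move reaches an L.
No move ever increases a pile, so every position that can arise here has a ≤ 2 and b ≤ 3; it is enough to label the cells with 0 ≤ a ≤ 2 and 0 ≤ b ≤ 3.
Every move lowers a or b (never raises either), so fill the grid row by row in increasing a, and left to right within a row: each cell's successors are then already labelled.
      b=0  b=1  b=2  b=3
a=0:    L    W    L    W
a=1:    L    W    L    W
a=2:    W    L    W    L
Cells with no legal move (terminal, hence L): (0,0), (1,0).
The remaining L cells, each justified by listing all of its moves:
(0,2): →(0,1)(W) only, which is W, so L
(1,2): →(1,1)(W) only, which is W, so L
(2,1): →(0,1)(W), (2,0)(W) — all W, so L
(2,3): →(0,3)(W), (2,2)(W) — all W, so L
Every other cell has at least one move into one of the L cells above, so it is W.
The starting position (2,3) is L: whatever Alice does, the opponent receives a W position.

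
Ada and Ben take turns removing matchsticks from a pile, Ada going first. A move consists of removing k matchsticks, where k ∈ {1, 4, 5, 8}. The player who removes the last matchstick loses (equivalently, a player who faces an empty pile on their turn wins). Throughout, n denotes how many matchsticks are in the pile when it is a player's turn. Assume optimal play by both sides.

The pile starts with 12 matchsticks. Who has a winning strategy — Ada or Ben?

Ben wins.

Use the standard recursion: the mover wins at a terminal position; elsewhere, the mover wins exactly when some move hands the opponent an L position.
n=0: no move; the opponent has just taken the last matchstick and therefore loses → W
n=1: the only move is to 0(W), a W ⇒ L
n=2: can move to 1, which is L ⇒ W
n=3: the only move is to 2(W), a W ⇒ L
n=4: can move to 3, which is L ⇒ W
n=5: can move to 1, which is L ⇒ W
n=6: can move to 1, which is L ⇒ W
n=7: can move to 3, which is L ⇒ W
n=8: can move to 3, which is L ⇒ W
n=9: can move to 1, which is L ⇒ W
n=10: moves to 9(W), 6(W), 5(W), 2(W); every one is W ⇒ L
n=11: can move to 10, which is L ⇒ W
n=12: moves to 11(W), 8(W), 7(W), 4(W); every one is W ⇒ L
The starting position 12 is L: whatever Ada does, the opponent receives a W position.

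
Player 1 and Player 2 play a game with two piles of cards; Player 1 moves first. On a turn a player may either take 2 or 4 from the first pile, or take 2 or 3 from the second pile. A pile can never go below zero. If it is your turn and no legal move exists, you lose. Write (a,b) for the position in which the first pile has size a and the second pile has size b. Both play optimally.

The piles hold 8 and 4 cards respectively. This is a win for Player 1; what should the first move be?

Move to (4,4).

Positions with no move are L. A position that does have a move is losing for the player to move precisely when every available move leads to a winning position for the opponent. Fill in the labels:
No move ever increases a pile, so every position that can arise here has a ≤ 8 and b ≤ 4; it is enough to label the cells with 0 ≤ a ≤ 8 and 0 ≤ b ≤ 4.
Every move lowers a or b (never raises either), so fill the grid row by row in increasing a, and left to right within a row: each cell's successors are then already labelled.
      b=0  b=1  b=2  b=3  b=4
a=0:    L    L    W    W    W
a=1:    L    L    W    W    W
a=2:    W    W    L    L    W
a=3:    W    W    L    L    W
a=4:    W    W    W    W    L
a=5:    W    W    W    W    L
a=6:    L    L    W    W    W
a=7:    L    L    W    W    W
a=8:    W    W    L    L    W
Cells with no legal move (terminal, hence L): (0,0), (0,1), (1,0), (1,1).
The remaining L cells, each justified by listing all of its moves:
(2,2): →(0,2)(W), (2,0)(W) — all W, so L
(2,3): →(0,3)(W), (2,1)(W), (2,0)(W) — all W, so L
(3,2): →(1,2)(W), (3,0)(W) — all W, so L
(3,3): →(1,3)(W), (3,1)(W), (3,0)(W) — all W, so L
(4,4): →(2,4)(W), (0,4)(W), (4,2)(W), (4,1)(W) — all W, so L
(5,4): →(3,4)(W), (1,4)(W), (5,2)(W), (5,1)(W) — all W, so L
(6,0): →(4,0)(W), (2,0)(W) — all W, so L
(6,1): →(4,1)(W), (2,1)(W) — all W, so L
(7,0): →(5,0)(W), (3,0)(W) — all W, so L
(7,1): →(5,1)(W), (3,1)(W) — all W, so L
(8,2): →(6,2)(W), (4,2)(W), (8,0)(W) — all W, so L
(8,3): →(6,3)(W), (4,3)(W), (8,1)(W), (8,0)(W) — all W, so L
Every other cell has at least one move into one of the L cells above, so it is W.
From (8,4), the L positions reachable in one move are: (4,4), (8,2). Any move reaching one of these is winning.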